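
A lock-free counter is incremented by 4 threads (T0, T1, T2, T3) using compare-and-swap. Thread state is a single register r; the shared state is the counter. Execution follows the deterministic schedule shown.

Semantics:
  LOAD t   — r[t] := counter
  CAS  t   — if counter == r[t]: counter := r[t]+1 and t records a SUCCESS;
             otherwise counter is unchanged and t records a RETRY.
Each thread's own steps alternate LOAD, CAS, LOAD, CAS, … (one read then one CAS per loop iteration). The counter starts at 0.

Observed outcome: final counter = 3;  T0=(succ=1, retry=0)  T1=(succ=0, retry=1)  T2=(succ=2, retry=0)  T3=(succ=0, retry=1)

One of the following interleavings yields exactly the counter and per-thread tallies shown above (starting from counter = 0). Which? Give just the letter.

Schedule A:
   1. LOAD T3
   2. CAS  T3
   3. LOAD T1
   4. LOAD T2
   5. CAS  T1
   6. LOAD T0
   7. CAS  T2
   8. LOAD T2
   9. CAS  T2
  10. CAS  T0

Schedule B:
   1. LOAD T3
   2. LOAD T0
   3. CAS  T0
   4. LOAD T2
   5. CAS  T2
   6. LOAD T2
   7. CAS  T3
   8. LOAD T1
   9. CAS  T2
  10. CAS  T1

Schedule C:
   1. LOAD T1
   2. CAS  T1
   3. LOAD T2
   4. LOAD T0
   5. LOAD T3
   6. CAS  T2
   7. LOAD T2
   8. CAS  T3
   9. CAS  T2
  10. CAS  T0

B

Simulating candidate B:
#1 T3 reads 0
#2 T0 reads 0
#3 T0 CAS(0→1) writes; counter now 1
#4 T2 reads 1
#5 T2 CAS(1→2) writes; counter now 2
#6 T2 reads 2
#7 T3 CAS(0→1) fails; counter now 2
#8 T1 reads 2
#9 T2 CAS(2→3) writes; counter now 3
#10 T1 CAS(2→3) fails; counter now 3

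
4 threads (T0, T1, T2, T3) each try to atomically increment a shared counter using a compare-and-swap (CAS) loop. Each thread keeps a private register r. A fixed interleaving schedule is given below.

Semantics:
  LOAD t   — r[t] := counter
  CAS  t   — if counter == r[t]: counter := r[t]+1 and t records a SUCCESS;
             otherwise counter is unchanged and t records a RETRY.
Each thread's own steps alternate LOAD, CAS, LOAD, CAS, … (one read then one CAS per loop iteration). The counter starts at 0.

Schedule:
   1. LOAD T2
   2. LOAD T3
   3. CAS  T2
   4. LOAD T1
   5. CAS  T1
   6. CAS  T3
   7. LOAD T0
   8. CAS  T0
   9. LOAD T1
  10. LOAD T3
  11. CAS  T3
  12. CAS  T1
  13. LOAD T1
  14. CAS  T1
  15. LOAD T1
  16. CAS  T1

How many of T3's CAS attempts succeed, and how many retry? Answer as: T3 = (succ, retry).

T2 LOAD — after: cnt=0, r=0 — load
T3 LOAD — after: cnt=0, r=0 — load
T2 CAS — after: cnt=1, r=0 — ok
T1 LOAD — after: cnt=1, r=1 — load
T1 CAS — after: cnt=2, r=1 — ok
T3 CAS — after: cnt=2, r=0 — retry
T0 LOAD — after: cnt=2, r=2 — load
T0 CAS — after: cnt=3, r=2 — ok
T1 LOAD — after: cnt=3, r=3 — load
T3 LOAD — after: cnt=3, r=3 — load
T3 CAS — after: cnt=4, r=3 — ok
T1 CAS — after: cnt=4, r=3 — retry
T1 LOAD — after: cnt=4, r=4 — load
T1 CAS — after: cnt=5, r=4 — ok
T1 LOAD — after: cnt=5, r=5 — load
T1 CAS — after: cnt=6, r=5 — ok

T3 = (1, 1)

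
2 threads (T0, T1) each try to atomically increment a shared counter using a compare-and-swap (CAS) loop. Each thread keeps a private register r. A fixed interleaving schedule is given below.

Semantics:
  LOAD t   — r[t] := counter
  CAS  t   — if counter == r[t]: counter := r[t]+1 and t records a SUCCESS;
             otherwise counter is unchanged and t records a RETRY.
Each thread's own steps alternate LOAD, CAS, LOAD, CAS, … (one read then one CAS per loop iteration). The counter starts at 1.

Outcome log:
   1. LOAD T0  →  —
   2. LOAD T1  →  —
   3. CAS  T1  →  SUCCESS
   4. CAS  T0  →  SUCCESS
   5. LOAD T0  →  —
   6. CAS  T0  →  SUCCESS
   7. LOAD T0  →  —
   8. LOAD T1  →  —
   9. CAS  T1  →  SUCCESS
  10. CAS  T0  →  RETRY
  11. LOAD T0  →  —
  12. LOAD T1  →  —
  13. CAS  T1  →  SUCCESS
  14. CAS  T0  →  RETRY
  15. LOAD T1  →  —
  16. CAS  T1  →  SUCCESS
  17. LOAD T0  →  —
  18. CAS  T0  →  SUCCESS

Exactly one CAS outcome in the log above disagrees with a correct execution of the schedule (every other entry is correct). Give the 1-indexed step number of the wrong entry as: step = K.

step = 4

Correct run:
T0 LOAD — after: cnt=1, r=1 — load
T1 LOAD — after: cnt=1, r=1 — load
T1 CAS — after: cnt=2, r=1 — ok
T0 CAS — after: cnt=2, r=1 — retry
T0 LOAD — after: cnt=2, r=2 — load
T0 CAS — after: cnt=3, r=2 — ok
T0 LOAD — after: cnt=3, r=3 — load
T1 LOAD — after: cnt=3, r=3 — load
T1 CAS — after: cnt=4, r=3 — ok
T0 CAS — after: cnt=4, r=3 — retry
T0 LOAD — after: cnt=4, r=4 — load
T1 LOAD — after: cnt=4, r=4 — load
T1 CAS — after: cnt=5, r=4 — ok
T0 CAS — after: cnt=5, r=4 — retry
T1 LOAD — after: cnt=5, r=5 — load
T1 CAS — after: cnt=6, r=5 — ok
T0 LOAD — after: cnt=6, r=6 — load
T0 CAS — after: cnt=7, r=6 — ok
Log disagrees first at step 4.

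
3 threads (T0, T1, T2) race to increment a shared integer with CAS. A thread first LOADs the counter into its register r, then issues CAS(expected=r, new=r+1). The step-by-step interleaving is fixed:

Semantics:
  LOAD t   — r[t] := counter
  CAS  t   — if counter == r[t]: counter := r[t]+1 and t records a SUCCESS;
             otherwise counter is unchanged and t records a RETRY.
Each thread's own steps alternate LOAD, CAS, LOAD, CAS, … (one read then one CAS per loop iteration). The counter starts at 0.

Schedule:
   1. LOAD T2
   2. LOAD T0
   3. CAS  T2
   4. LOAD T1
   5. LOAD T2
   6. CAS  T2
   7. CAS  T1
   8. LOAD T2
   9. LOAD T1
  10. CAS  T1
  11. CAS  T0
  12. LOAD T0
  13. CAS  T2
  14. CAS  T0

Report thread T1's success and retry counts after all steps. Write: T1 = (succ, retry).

T1 = (1, 1)

#1 T2 reads 0
#2 T0 reads 0
#3 T2 CAS(0→1) writes; counter now 1
#4 T1 reads 1
#5 T2 reads 1
#6 T2 CAS(1→2) writes; counter now 2
#7 T1 CAS(1→2) fails; counter now 2
#8 T2 reads 2
#9 T1 reads 2
#10 T1 CAS(2→3) writes; counter now 3
#11 T0 CAS(0→1) fails; counter now 3
#12 T0 reads 3
#13 T2 CAS(2→3) fails; counter now 3
#14 T0 CAS(3→4) writes; counter now 4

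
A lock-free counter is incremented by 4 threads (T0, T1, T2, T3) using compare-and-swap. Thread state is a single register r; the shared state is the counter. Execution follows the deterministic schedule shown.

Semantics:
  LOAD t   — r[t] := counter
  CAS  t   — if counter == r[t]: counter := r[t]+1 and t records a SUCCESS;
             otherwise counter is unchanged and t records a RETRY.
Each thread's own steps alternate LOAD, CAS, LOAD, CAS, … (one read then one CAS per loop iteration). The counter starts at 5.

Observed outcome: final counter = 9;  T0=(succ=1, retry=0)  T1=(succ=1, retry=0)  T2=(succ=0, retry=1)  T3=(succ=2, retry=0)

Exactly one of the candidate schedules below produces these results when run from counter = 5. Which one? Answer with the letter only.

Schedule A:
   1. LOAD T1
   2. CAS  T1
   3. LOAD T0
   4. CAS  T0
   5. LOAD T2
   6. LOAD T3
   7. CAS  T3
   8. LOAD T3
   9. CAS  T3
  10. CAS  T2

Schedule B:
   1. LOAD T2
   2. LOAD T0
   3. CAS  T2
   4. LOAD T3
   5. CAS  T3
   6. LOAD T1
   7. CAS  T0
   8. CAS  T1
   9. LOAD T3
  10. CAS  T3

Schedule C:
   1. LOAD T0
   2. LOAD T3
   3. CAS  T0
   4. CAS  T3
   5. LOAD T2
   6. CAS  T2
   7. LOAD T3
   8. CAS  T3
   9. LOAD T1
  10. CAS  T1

Run A:
#1 T1 reads 5
#2 T1 CAS(5→6) writes; counter now 6
#3 T0 reads 6
#4 T0 CAS(6→7) writes; counter now 7
#5 T2 reads 7
#6 T3 reads 7
#7 T3 CAS(7→8) writes; counter now 8
#8 T3 reads 8
#9 T3 CAS(8→9) writes; counter now 9
#10 T2 CAS(7→8) fails; counter now 9

A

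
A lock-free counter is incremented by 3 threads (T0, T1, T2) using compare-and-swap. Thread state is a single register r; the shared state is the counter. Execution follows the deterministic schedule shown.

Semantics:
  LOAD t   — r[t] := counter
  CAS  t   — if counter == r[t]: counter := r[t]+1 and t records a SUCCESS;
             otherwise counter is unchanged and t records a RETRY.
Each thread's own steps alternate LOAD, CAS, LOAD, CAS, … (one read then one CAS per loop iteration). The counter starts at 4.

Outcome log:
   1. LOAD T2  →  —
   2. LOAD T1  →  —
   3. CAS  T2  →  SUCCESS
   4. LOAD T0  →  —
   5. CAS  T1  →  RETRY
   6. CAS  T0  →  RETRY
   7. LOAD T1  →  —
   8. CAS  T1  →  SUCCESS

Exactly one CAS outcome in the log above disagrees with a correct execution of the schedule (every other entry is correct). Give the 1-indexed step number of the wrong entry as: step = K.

Re-executing:
#1 T2 reads 4
#2 T1 reads 4
#3 T2 CAS(4→5) writes; counter now 5
#4 T0 reads 5
#5 T1 CAS(4→5) fails; counter now 5
#6 T0 CAS(5→6) writes; counter now 6
#7 T1 reads 6
#8 T1 CAS(6→7) writes; counter now 7
Flip is step 6.

step = 6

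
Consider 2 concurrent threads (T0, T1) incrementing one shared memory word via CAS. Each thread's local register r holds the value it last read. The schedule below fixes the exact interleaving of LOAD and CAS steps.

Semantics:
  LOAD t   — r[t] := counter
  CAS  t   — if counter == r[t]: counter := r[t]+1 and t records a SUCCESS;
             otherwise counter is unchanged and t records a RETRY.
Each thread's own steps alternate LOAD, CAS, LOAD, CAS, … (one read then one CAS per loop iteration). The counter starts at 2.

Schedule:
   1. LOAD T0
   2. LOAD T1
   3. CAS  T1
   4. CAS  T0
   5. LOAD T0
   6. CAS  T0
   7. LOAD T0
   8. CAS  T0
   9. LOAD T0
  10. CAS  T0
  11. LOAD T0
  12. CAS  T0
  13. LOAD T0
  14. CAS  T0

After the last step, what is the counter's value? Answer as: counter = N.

counter = 8

step 1: T0 LOAD ⇒ load; ctr=2 reg=2
step 2: T1 LOAD ⇒ load; ctr=2 reg=2
step 3: T1 CAS ⇒ ok; ctr=3 reg=2
step 4: T0 CAS ⇒ retry; ctr=3 reg=2
step 5: T0 LOAD ⇒ load; ctr=3 reg=3
step 6: T0 CAS ⇒ ok; ctr=4 reg=3
step 7: T0 LOAD ⇒ load; ctr=4 reg=4
step 8: T0 CAS ⇒ ok; ctr=5 reg=4
step 9: T0 LOAD ⇒ load; ctr=5 reg=5
step 10: T0 CAS ⇒ ok; ctr=6 reg=5
step 11: T0 LOAD ⇒ load; ctr=6 reg=6
step 12: T0 CAS ⇒ ok; ctr=7 reg=6
step 13: T0 LOAD ⇒ load; ctr=7 reg=7
step 14: T0 CAS ⇒ ok; ctr=8 reg=7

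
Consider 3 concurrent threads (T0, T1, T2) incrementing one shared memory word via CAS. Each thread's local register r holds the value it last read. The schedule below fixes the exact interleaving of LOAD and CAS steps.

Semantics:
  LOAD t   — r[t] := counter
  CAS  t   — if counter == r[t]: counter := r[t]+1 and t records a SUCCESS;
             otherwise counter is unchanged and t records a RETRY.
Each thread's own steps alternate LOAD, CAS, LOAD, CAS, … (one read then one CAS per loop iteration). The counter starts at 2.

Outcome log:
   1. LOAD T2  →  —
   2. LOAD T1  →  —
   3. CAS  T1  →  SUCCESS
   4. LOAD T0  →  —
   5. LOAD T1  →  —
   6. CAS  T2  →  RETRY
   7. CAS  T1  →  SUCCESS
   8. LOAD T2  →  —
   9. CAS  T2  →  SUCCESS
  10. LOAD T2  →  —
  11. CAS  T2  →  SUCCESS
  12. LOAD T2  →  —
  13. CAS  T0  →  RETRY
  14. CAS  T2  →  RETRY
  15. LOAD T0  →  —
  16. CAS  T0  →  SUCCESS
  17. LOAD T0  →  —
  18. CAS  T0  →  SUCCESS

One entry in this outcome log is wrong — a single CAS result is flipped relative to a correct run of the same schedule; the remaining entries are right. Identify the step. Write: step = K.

Reference trace:
T2 LOAD — after: cnt=2, r=2 — load
T1 LOAD — after: cnt=2, r=2 — load
T1 CAS — after: cnt=3, r=2 — ok
T0 LOAD — after: cnt=3, r=3 — load
T1 LOAD — after: cnt=3, r=3 — load
T2 CAS — after: cnt=3, r=2 — retry
T1 CAS — after: cnt=4, r=3 — ok
T2 LOAD — after: cnt=4, r=4 — load
T2 CAS — after: cnt=5, r=4 — ok
T2 LOAD — after: cnt=5, r=5 — load
T2 CAS — after: cnt=6, r=5 — ok
T2 LOAD — after: cnt=6, r=6 — load
T0 CAS — after: cnt=6, r=3 — retry
T2 CAS — after: cnt=7, r=6 — ok
T0 LOAD — after: cnt=7, r=7 — load
T0 CAS — after: cnt=8, r=7 — ok
T0 LOAD — after: cnt=8, r=8 — load
T0 CAS — after: cnt=9, r=8 — ok
Flip is step 14.

step = 14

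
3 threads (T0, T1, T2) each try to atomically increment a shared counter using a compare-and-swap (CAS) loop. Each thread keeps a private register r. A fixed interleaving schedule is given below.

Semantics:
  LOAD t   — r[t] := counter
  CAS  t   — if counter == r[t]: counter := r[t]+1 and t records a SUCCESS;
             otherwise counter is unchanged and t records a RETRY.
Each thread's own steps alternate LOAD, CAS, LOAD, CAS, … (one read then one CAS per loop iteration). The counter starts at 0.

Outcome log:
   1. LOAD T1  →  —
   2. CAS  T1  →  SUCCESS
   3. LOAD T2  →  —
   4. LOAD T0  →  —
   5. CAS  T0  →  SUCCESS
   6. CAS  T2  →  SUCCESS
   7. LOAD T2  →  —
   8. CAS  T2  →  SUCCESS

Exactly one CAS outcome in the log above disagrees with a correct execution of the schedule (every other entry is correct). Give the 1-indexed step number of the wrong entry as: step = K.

Reference trace:
T1 LOAD — after: cnt=0, r=0 — load
T1 CAS — after: cnt=1, r=0 — ok
T2 LOAD — after: cnt=1, r=1 — load
T0 LOAD — after: cnt=1, r=1 — load
T0 CAS — after: cnt=2, r=1 — ok
T2 CAS — after: cnt=2, r=1 — retry
T2 LOAD — after: cnt=2, r=2 — load
T2 CAS — after: cnt=3, r=2 — ok
Flip is step 6.

step = 6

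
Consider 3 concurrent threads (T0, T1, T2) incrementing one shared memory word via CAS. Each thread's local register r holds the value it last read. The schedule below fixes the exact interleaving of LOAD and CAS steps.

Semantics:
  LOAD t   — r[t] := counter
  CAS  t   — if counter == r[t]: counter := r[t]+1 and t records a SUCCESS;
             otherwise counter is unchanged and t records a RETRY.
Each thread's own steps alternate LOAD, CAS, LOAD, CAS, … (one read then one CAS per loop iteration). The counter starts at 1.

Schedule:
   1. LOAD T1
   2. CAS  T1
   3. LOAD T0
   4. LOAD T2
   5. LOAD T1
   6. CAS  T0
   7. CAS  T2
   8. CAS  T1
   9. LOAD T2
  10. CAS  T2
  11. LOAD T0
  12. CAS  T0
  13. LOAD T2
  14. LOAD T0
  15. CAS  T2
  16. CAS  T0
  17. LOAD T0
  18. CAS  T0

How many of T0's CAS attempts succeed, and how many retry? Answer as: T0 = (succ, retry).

T0 = (3, 1)

[1] T1.load  rd  (counter 1, T1.r 1)
[2] T1.cas  hit  (counter 2, T1.r 1)
[3] T0.load  rd  (counter 2, T0.r 2)
[4] T2.load  rd  (counter 2, T2.r 2)
[5] T1.load  rd  (counter 2, T1.r 2)
[6] T0.cas  hit  (counter 3, T0.r 2)
[7] T2.cas  miss  (counter 3, T2.r 2)
[8] T1.cas  miss  (counter 3, T1.r 2)
[9] T2.load  rd  (counter 3, T2.r 3)
[10] T2.cas  hit  (counter 4, T2.r 3)
[11] T0.load  rd  (counter 4, T0.r 4)
[12] T0.cas  hit  (counter 5, T0.r 4)
[13] T2.load  rd  (counter 5, T2.r 5)
[14] T0.load  rd  (counter 5, T0.r 5)
[15] T2.cas  hit  (counter 6, T2.r 5)
[16] T0.cas  miss  (counter 6, T0.r 5)
[17] T0.load  rd  (counter 6, T0.r 6)
[18] T0.cas  hit  (counter 7, T0.r 6)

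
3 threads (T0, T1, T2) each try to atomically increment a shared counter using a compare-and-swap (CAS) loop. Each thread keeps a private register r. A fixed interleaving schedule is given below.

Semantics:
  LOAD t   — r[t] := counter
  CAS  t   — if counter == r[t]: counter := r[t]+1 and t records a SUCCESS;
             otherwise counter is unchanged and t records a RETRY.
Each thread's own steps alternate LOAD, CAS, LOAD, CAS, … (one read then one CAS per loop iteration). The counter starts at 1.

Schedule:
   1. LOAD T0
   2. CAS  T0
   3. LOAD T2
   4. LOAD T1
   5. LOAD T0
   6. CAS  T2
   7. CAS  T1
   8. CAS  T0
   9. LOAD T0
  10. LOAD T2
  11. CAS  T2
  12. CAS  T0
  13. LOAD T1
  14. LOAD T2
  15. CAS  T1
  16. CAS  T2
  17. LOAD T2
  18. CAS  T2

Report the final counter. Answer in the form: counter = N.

#1 T0 reads 1
#2 T0 CAS(1→2) writes; counter now 2
#3 T2 reads 2
#4 T1 reads 2
#5 T0 reads 2
#6 T2 CAS(2→3) writes; counter now 3
#7 T1 CAS(2→3) fails; counter now 3
#8 T0 CAS(2→3) fails; counter now 3
#9 T0 reads 3
#10 T2 reads 3
#11 T2 CAS(3→4) writes; counter now 4
#12 T0 CAS(3→4) fails; counter now 4
#13 T1 reads 4
#14 T2 reads 4
#15 T1 CAS(4→5) writes; counter now 5
#16 T2 CAS(4→5) fails; counter now 5
#17 T2 reads 5
#18 T2 CAS(5→6) writes; counter now 6

counter = 6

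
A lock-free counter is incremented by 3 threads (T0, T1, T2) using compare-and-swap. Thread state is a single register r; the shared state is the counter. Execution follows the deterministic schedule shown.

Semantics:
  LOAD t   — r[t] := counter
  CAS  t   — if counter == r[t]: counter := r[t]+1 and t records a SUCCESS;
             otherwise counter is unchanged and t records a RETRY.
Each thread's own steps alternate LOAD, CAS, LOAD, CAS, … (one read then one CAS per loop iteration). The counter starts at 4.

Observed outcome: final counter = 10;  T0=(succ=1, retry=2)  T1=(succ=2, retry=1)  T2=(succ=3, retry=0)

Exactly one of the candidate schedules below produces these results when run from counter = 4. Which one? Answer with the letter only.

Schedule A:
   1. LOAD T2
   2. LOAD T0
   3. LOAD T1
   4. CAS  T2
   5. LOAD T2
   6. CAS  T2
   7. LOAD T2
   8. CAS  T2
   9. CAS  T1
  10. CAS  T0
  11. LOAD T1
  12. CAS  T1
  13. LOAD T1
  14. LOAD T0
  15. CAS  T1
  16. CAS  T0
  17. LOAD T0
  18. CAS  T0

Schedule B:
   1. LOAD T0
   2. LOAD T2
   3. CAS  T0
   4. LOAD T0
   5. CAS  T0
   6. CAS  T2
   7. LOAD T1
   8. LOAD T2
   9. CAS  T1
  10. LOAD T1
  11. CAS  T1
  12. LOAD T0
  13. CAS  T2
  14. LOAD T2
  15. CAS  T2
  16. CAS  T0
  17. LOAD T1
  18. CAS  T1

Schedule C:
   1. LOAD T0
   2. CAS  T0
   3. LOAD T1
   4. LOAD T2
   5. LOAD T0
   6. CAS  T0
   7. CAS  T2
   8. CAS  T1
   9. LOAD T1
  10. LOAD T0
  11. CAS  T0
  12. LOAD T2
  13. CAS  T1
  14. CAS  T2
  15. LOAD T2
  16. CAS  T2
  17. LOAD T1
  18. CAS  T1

Simulating candidate A:
step 1: T2 LOAD ⇒ load; ctr=4 reg=4
step 2: T0 LOAD ⇒ load; ctr=4 reg=4
step 3: T1 LOAD ⇒ load; ctr=4 reg=4
step 4: T2 CAS ⇒ ok; ctr=5 reg=4
step 5: T2 LOAD ⇒ load; ctr=5 reg=5
step 6: T2 CAS ⇒ ok; ctr=6 reg=5
step 7: T2 LOAD ⇒ load; ctr=6 reg=6
step 8: T2 CAS ⇒ ok; ctr=7 reg=6
step 9: T1 CAS ⇒ retry; ctr=7 reg=4
step 10: T0 CAS ⇒ retry; ctr=7 reg=4
step 11: T1 LOAD ⇒ load; ctr=7 reg=7
step 12: T1 CAS ⇒ ok; ctr=8 reg=7
step 13: T1 LOAD ⇒ load; ctr=8 reg=8
step 14: T0 LOAD ⇒ load; ctr=8 reg=8
step 15: T1 CAS ⇒ ok; ctr=9 reg=8
step 16: T0 CAS ⇒ retry; ctr=9 reg=8
step 17: T0 LOAD ⇒ load; ctr=9 reg=9
step 18: T0 CAS ⇒ ok; ctr=10 reg=9

A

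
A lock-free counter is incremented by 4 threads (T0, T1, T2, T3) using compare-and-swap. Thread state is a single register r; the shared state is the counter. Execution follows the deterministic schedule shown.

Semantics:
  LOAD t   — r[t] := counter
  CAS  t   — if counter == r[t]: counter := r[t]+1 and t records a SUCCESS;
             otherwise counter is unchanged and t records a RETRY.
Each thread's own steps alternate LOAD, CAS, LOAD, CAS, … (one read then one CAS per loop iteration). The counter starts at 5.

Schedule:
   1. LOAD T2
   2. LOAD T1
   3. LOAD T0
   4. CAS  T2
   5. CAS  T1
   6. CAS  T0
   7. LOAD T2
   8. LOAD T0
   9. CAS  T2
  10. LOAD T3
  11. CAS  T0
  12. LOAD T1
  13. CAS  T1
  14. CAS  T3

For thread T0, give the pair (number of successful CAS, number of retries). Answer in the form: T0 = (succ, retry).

   1) LOAD T2:  M=5  r_T2=5
   2) LOAD T1:  M=5  r_T1=5
   3) LOAD T0:  M=5  r_T0=5
   4) CAS  T2:  M=6  r_T2=5 ✓
   5) CAS  T1:  M=6  r_T1=5 ✗
   6) CAS  T0:  M=6  r_T0=5 ✗
   7) LOAD T2:  M=6  r_T2=6
   8) LOAD T0:  M=6  r_T0=6
   9) CAS  T2:  M=7  r_T2=6 ✓
  10) LOAD T3:  M=7  r_T3=7
  11) CAS  T0:  M=7  r_T0=6 ✗
  12) LOAD T1:  M=7  r_T1=7
  13) CAS  T1:  M=8  r_T1=7 ✓
  14) CAS  T3:  M=8  r_T3=7 ✗

T0 = (0, 2)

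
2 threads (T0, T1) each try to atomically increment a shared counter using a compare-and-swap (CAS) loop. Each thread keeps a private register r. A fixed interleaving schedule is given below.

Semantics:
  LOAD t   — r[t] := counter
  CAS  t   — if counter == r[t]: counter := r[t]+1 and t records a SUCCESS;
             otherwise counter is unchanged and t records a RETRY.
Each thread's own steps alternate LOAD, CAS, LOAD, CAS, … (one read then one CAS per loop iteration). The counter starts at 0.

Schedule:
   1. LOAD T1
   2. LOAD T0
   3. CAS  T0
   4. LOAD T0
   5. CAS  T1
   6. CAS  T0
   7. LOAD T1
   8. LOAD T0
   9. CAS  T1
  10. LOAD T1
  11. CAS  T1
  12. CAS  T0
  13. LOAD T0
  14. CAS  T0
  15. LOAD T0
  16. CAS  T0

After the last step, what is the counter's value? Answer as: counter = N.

counter = 6

[1] T1.load  rd  (counter 0, T1.r 0)
[2] T0.load  rd  (counter 0, T0.r 0)
[3] T0.cas  hit  (counter 1, T0.r 0)
[4] T0.load  rd  (counter 1, T0.r 1)
[5] T1.cas  miss  (counter 1, T1.r 0)
[6] T0.cas  hit  (counter 2, T0.r 1)
[7] T1.load  rd  (counter 2, T1.r 2)
[8] T0.load  rd  (counter 2, T0.r 2)
[9] T1.cas  hit  (counter 3, T1.r 2)
[10] T1.load  rd  (counter 3, T1.r 3)
[11] T1.cas  hit  (counter 4, T1.r 3)
[12] T0.cas  miss  (counter 4, T0.r 2)
[13] T0.load  rd  (counter 4, T0.r 4)
[14] T0.cas  hit  (counter 5, T0.r 4)
[15] T0.load  rd  (counter 5, T0.r 5)
[16] T0.cas  hit  (counter 6, T0.r 5)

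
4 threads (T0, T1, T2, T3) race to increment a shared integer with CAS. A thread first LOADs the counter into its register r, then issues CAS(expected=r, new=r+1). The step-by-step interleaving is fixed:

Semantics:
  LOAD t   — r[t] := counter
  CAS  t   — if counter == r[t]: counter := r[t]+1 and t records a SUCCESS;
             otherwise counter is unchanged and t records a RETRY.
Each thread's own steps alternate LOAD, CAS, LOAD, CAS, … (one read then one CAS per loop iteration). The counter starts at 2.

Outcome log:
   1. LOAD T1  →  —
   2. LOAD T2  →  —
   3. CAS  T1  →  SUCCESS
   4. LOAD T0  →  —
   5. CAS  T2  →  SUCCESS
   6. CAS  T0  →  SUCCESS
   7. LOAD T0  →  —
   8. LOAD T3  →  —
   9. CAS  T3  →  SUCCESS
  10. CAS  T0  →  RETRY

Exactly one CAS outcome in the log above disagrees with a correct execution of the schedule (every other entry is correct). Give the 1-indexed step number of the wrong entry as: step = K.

Reference trace:
[1] T1.load  rd  (counter 2, T1.r 2)
[2] T2.load  rd  (counter 2, T2.r 2)
[3] T1.cas  hit  (counter 3, T1.r 2)
[4] T0.load  rd  (counter 3, T0.r 3)
[5] T2.cas  miss  (counter 3, T2.r 2)
[6] T0.cas  hit  (counter 4, T0.r 3)
[7] T0.load  rd  (counter 4, T0.r 4)
[8] T3.load  rd  (counter 4, T3.r 4)
[9] T3.cas  hit  (counter 5, T3.r 4)
[10] T0.cas  miss  (counter 5, T0.r 4)
Flip is step 5.

step = 5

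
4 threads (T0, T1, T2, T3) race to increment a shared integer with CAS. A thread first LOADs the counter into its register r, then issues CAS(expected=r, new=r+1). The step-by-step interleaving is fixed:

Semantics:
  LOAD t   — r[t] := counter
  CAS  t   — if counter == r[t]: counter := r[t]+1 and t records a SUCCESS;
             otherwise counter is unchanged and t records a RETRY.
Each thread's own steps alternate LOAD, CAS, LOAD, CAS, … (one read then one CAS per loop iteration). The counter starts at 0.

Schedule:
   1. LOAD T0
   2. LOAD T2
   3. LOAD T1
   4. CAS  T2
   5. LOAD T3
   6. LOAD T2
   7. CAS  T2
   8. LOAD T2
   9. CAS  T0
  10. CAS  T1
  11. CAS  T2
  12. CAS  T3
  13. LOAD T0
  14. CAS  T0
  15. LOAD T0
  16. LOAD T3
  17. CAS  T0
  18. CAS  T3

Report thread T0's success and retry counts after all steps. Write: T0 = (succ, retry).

T0 = (2, 1)

#1 T0 reads 0
#2 T2 reads 0
#3 T1 reads 0
#4 T2 CAS(0→1) writes; counter now 1
#5 T3 reads 1
#6 T2 reads 1
#7 T2 CAS(1→2) writes; counter now 2
#8 T2 reads 2
#9 T0 CAS(0→1) fails; counter now 2
#10 T1 CAS(0→1) fails; counter now 2
#11 T2 CAS(2→3) writes; counter now 3
#12 T3 CAS(1→2) fails; counter now 3
#13 T0 reads 3
#14 T0 CAS(3→4) writes; counter now 4
#15 T0 reads 4
#16 T3 reads 4
#17 T0 CAS(4→5) writes; counter now 5
#18 T3 CAS(4→5) fails; counter now 5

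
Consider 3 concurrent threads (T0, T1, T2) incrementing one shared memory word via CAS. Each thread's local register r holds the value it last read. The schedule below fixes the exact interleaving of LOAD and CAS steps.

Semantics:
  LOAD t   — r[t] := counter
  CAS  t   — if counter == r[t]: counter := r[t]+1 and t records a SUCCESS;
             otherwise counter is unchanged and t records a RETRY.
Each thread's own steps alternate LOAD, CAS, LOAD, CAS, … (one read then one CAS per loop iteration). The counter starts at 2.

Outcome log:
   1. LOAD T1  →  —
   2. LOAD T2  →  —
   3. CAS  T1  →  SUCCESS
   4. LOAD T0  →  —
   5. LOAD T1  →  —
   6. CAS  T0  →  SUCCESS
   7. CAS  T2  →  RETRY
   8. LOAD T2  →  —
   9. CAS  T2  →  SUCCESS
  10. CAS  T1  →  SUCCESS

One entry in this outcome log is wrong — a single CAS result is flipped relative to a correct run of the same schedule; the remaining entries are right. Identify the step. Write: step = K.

step = 10

Re-executing:
T1 LOAD — after: cnt=2, r=2 — load
T2 LOAD — after: cnt=2, r=2 — load
T1 CAS — after: cnt=3, r=2 — ok
T0 LOAD — after: cnt=3, r=3 — load
T1 LOAD — after: cnt=3, r=3 — load
T0 CAS — after: cnt=4, r=3 — ok
T2 CAS — after: cnt=4, r=2 — retry
T2 LOAD — after: cnt=4, r=4 — load
T2 CAS — after: cnt=5, r=4 — ok
T1 CAS — after: cnt=5, r=3 — retry
Flip is step 10.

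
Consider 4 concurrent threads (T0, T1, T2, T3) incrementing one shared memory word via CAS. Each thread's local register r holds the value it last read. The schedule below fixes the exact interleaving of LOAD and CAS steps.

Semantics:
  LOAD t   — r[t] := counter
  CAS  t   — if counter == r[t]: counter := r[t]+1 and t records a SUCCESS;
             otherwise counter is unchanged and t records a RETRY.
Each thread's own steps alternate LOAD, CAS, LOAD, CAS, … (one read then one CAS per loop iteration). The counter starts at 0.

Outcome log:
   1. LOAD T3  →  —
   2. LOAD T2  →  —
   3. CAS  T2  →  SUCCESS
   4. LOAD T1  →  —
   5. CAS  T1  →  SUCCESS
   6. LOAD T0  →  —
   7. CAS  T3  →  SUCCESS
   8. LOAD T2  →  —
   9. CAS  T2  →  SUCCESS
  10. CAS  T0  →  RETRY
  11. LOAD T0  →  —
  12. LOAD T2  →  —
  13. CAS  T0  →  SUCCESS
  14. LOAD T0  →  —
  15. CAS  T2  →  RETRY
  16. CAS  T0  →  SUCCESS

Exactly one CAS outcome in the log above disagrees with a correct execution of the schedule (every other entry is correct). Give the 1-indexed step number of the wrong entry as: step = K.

Reference trace:
#1 T3 reads 0
#2 T2 reads 0
#3 T2 CAS(0→1) writes; counter now 1
#4 T1 reads 1
#5 T1 CAS(1→2) writes; counter now 2
#6 T0 reads 2
#7 T3 CAS(0→1) fails; counter now 2
#8 T2 reads 2
#9 T2 CAS(2→3) writes; counter now 3
#10 T0 CAS(2→3) fails; counter now 3
#11 T0 reads 3
#12 T2 reads 3
#13 T0 CAS(3→4) writes; counter now 4
#14 T0 reads 4
#15 T2 CAS(3→4) fails; counter now 4
#16 T0 CAS(4→5) writes; counter now 5
Mismatch at 7.

step = 7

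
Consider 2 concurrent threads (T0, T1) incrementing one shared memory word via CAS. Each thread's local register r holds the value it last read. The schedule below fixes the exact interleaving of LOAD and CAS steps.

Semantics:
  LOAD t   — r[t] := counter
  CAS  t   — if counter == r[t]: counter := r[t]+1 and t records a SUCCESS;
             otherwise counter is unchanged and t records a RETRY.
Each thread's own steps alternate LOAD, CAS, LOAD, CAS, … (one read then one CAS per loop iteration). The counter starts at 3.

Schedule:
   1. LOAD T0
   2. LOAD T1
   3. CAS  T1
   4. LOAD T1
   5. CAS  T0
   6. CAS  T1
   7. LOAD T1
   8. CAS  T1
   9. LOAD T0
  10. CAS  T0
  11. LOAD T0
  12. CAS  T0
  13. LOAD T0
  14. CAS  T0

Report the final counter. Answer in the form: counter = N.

counter = 9

   1) LOAD T0:  M=3  r_T0=3
   2) LOAD T1:  M=3  r_T1=3
   3) CAS  T1:  M=4  r_T1=3 ✓
   4) LOAD T1:  M=4  r_T1=4
   5) CAS  T0:  M=4  r_T0=3 ✗
   6) CAS  T1:  M=5  r_T1=4 ✓
   7) LOAD T1:  M=5  r_T1=5
   8) CAS  T1:  M=6  r_T1=5 ✓
   9) LOAD T0:  M=6  r_T0=6
  10) CAS  T0:  M=7  r_T0=6 ✓
  11) LOAD T0:  M=7  r_T0=7
  12) CAS  T0:  M=8  r_T0=7 ✓
  13) LOAD T0:  M=8  r_T0=8
  14) CAS  T0:  M=9  r_T0=8 ✓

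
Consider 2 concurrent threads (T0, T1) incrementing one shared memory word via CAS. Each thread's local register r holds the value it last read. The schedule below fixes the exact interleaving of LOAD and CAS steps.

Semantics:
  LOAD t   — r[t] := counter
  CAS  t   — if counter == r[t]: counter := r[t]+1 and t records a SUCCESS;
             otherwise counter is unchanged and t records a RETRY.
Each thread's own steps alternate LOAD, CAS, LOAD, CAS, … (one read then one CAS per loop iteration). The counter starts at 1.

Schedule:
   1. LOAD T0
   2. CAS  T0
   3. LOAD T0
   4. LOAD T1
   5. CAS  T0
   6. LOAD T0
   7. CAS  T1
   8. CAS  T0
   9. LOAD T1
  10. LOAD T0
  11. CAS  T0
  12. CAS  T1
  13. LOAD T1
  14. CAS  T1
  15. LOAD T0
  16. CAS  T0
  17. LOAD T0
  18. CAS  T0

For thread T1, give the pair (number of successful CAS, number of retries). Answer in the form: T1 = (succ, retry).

#1 T0 reads 1
#2 T0 CAS(1→2) writes; counter now 2
#3 T0 reads 2
#4 T1 reads 2
#5 T0 CAS(2→3) writes; counter now 3
#6 T0 reads 3
#7 T1 CAS(2→3) fails; counter now 3
#8 T0 CAS(3→4) writes; counter now 4
#9 T1 reads 4
#10 T0 reads 4
#11 T0 CAS(4→5) writes; counter now 5
#12 T1 CAS(4→5) fails; counter now 5
#13 T1 reads 5
#14 T1 CAS(5→6) writes; counter now 6
#15 T0 reads 6
#16 T0 CAS(6→7) writes; counter now 7
#17 T0 reads 7
#18 T0 CAS(7→8) writes; counter now 8

T1 = (1, 2)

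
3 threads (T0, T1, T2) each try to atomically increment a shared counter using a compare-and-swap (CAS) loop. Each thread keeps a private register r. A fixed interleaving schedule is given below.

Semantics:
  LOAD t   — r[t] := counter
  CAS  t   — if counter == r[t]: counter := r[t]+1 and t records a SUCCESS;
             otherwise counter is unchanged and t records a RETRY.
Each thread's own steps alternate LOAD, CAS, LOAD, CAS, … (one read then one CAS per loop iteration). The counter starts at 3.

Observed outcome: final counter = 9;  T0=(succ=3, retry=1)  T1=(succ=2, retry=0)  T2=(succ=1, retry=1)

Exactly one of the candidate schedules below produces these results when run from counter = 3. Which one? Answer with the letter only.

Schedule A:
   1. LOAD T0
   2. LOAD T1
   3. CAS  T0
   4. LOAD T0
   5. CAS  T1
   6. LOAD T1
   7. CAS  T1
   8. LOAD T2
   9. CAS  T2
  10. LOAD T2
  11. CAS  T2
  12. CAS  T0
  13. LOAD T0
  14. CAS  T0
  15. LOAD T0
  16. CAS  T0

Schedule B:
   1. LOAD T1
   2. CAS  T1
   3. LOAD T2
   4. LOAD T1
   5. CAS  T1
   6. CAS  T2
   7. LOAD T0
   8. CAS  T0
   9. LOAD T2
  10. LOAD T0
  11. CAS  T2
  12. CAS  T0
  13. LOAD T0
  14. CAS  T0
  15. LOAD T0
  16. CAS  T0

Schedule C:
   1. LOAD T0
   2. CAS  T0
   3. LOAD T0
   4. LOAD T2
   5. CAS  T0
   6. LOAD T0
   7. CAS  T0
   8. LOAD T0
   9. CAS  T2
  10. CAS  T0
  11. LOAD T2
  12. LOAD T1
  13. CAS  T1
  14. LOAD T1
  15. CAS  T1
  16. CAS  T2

B

Simulating candidate B:
   1) LOAD T1:  M=3  r_T1=3
   2) CAS  T1:  M=4  r_T1=3 ✓
   3) LOAD T2:  M=4  r_T2=4
   4) LOAD T1:  M=4  r_T1=4
   5) CAS  T1:  M=5  r_T1=4 ✓
   6) CAS  T2:  M=5  r_T2=4 ✗
   7) LOAD T0:  M=5  r_T0=5
   8) CAS  T0:  M=6  r_T0=5 ✓
   9) LOAD T2:  M=6  r_T2=6
  10) LOAD T0:  M=6  r_T0=6
  11) CAS  T2:  M=7  r_T2=6 ✓
  12) CAS  T0:  M=7  r_T0=6 ✗
  13) LOAD T0:  M=7  r_T0=7
  14) CAS  T0:  M=8  r_T0=7 ✓
  15) LOAD T0:  M=8  r_T0=8
  16) CAS  T0:  M=9  r_T0=8 ✓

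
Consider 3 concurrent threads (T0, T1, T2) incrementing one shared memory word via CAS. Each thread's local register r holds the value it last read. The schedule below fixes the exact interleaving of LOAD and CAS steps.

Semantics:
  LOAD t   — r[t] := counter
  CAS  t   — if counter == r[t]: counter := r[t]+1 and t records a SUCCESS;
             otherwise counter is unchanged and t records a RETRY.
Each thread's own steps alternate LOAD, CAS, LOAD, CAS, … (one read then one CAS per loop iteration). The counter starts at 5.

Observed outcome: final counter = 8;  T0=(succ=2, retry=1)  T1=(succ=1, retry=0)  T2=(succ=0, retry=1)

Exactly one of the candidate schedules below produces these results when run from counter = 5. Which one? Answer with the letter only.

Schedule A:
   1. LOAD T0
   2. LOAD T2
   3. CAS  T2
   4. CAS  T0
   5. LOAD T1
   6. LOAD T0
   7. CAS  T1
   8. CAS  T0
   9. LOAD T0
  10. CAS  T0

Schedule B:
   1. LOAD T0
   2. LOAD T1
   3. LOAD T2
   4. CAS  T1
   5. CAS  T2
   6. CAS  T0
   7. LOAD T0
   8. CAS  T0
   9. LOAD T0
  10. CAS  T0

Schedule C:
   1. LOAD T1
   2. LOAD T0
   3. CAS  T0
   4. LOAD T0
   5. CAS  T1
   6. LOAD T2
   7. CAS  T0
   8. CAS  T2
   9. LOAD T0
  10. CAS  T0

Run B:
   1) LOAD T0:  M=5  r_T0=5
   2) LOAD T1:  M=5  r_T1=5
   3) LOAD T2:  M=5  r_T2=5
   4) CAS  T1:  M=6  r_T1=5 ✓
   5) CAS  T2:  M=6  r_T2=5 ✗
   6) CAS  T0:  M=6  r_T0=5 ✗
   7) LOAD T0:  M=6  r_T0=6
   8) CAS  T0:  M=7  r_T0=6 ✓
   9) LOAD T0:  M=7  r_T0=7
  10) CAS  T0:  M=8  r_T0=7 ✓

B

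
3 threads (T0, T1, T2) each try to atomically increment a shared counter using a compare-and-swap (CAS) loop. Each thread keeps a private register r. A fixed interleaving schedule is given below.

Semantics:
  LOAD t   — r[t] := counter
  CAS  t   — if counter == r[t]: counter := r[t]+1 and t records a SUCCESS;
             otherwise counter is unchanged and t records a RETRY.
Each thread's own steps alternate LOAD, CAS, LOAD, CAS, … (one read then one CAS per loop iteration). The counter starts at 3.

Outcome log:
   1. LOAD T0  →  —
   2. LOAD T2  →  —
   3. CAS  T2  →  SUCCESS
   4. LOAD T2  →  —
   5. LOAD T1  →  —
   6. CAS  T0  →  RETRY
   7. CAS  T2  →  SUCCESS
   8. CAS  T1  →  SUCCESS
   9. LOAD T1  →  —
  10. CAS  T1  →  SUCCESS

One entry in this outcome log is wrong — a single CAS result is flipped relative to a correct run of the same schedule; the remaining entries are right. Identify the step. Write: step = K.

Reference trace:
1. LOAD T0 → mem=3 r[T0]=3 [LOAD]
2. LOAD T2 → mem=3 r[T2]=3 [LOAD]
3. CAS T2 → mem=4 r[T2]=3 [OK]
4. LOAD T2 → mem=4 r[T2]=4 [LOAD]
5. LOAD T1 → mem=4 r[T1]=4 [LOAD]
6. CAS T0 → mem=4 r[T0]=3 [RETRY]
7. CAS T2 → mem=5 r[T2]=4 [OK]
8. CAS T1 → mem=5 r[T1]=4 [RETRY]
9. LOAD T1 → mem=5 r[T1]=5 [LOAD]
10. CAS T1 → mem=6 r[T1]=5 [OK]
Mismatch at 8.

step = 8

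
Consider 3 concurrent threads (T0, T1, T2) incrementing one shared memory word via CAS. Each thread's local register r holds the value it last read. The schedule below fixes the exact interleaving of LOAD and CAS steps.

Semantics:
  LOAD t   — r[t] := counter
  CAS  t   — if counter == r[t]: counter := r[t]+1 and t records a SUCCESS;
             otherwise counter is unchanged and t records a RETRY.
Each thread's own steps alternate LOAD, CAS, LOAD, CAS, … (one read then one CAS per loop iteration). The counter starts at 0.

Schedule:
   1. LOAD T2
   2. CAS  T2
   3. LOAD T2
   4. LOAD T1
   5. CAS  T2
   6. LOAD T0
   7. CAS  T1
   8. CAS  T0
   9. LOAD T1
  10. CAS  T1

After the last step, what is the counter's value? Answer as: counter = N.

counter = 4

#1 T2 reads 0
#2 T2 CAS(0→1) writes; counter now 1
#3 T2 reads 1
#4 T1 reads 1
#5 T2 CAS(1→2) writes; counter now 2
#6 T0 reads 2
#7 T1 CAS(1→2) fails; counter now 2
#8 T0 CAS(2→3) writes; counter now 3
#9 T1 reads 3
#10 T1 CAS(3→4) writes; counter now 4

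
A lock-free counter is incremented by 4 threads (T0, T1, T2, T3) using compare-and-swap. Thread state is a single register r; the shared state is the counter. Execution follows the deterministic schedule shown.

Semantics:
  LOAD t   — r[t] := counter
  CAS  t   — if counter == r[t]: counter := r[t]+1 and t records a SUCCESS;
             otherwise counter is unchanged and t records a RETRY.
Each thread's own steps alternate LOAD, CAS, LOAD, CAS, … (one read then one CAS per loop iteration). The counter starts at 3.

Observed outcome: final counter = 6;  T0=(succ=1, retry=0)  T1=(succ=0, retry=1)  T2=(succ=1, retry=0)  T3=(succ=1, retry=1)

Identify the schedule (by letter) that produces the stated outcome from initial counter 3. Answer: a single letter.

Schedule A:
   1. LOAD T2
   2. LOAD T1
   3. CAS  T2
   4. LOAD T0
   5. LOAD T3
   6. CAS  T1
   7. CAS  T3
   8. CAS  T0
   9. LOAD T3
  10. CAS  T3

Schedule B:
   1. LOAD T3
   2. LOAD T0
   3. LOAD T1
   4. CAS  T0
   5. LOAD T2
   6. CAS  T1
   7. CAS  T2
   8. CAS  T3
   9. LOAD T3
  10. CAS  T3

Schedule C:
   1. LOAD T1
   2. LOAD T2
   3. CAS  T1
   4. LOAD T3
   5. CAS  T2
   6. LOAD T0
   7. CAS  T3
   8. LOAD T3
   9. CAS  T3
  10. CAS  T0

Tracing schedule B:
step 1: T3 LOAD ⇒ load; ctr=3 reg=3
step 2: T0 LOAD ⇒ load; ctr=3 reg=3
step 3: T1 LOAD ⇒ load; ctr=3 reg=3
step 4: T0 CAS ⇒ ok; ctr=4 reg=3
step 5: T2 LOAD ⇒ load; ctr=4 reg=4
step 6: T1 CAS ⇒ retry; ctr=4 reg=3
step 7: T2 CAS ⇒ ok; ctr=5 reg=4
step 8: T3 CAS ⇒ retry; ctr=5 reg=3
step 9: T3 LOAD ⇒ load; ctr=5 reg=5
step 10: T3 CAS ⇒ ok; ctr=6 reg=5

B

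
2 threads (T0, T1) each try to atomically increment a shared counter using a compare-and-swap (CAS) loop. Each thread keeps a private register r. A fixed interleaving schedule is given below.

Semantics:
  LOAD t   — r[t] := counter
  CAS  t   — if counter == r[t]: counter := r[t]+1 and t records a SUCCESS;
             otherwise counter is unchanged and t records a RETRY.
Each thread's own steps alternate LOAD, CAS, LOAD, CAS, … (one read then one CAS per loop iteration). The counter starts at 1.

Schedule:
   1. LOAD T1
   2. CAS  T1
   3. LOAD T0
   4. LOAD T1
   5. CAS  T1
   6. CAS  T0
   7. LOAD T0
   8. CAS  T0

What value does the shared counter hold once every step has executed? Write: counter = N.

counter = 4

step 1: T1 LOAD ⇒ load; ctr=1 reg=1
step 2: T1 CAS ⇒ ok; ctr=2 reg=1
step 3: T0 LOAD ⇒ load; ctr=2 reg=2
step 4: T1 LOAD ⇒ load; ctr=2 reg=2
step 5: T1 CAS ⇒ ok; ctr=3 reg=2
step 6: T0 CAS ⇒ retry; ctr=3 reg=2
step 7: T0 LOAD ⇒ load; ctr=3 reg=3
step 8: T0 CAS ⇒ ok; ctr=4 reg=3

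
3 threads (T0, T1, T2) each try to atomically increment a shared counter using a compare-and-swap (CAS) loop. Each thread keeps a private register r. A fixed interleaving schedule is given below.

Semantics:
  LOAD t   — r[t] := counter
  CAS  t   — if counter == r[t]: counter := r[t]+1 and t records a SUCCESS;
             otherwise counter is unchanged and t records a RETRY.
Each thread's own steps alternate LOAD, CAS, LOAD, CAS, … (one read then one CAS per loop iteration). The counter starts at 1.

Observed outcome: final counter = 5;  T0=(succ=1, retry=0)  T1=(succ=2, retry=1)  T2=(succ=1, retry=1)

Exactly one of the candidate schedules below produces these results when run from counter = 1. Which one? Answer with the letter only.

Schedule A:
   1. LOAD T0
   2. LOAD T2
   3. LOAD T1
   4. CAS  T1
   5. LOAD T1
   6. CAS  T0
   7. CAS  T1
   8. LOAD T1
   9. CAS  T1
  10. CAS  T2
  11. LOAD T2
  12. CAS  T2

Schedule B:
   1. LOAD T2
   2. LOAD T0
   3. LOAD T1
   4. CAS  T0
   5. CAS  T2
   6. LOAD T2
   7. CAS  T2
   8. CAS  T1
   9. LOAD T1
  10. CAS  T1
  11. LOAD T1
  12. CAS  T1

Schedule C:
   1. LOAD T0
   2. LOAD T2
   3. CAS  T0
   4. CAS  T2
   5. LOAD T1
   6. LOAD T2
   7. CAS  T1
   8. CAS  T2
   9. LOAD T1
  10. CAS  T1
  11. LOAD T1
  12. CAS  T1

Run B:
T2 LOAD — after: cnt=1, r=1 — load
T0 LOAD — after: cnt=1, r=1 — load
T1 LOAD — after: cnt=1, r=1 — load
T0 CAS — after: cnt=2, r=1 — ok
T2 CAS — after: cnt=2, r=1 — retry
T2 LOAD — after: cnt=2, r=2 — load
T2 CAS — after: cnt=3, r=2 — ok
T1 CAS — after: cnt=3, r=1 — retry
T1 LOAD — after: cnt=3, r=3 — load
T1 CAS — after: cnt=4, r=3 — ok
T1 LOAD — after: cnt=4, r=4 — load
T1 CAS — after: cnt=5, r=4 — ok

B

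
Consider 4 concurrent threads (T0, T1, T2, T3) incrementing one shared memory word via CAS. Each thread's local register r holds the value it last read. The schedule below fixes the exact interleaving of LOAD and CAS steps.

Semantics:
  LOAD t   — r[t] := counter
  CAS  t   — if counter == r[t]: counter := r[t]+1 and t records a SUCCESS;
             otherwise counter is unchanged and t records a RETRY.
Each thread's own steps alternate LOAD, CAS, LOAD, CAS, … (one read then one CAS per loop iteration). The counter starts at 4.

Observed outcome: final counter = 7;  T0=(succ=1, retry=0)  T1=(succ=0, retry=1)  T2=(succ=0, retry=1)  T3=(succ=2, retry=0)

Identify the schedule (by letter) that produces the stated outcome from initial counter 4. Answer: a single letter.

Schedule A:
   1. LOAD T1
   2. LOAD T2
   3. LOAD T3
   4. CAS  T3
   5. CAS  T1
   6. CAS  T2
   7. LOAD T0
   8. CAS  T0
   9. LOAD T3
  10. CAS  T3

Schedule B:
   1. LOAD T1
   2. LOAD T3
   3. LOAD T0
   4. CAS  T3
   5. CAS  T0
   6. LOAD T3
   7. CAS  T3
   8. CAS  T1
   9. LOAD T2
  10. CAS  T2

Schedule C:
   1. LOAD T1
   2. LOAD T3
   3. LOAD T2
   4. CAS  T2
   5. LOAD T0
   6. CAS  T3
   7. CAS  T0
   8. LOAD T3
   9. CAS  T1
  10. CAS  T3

A

Run A:
T1 LOAD — after: cnt=4, r=4 — load
T2 LOAD — after: cnt=4, r=4 — load
T3 LOAD — after: cnt=4, r=4 — load
T3 CAS — after: cnt=5, r=4 — ok
T1 CAS — after: cnt=5, r=4 — retry
T2 CAS — after: cnt=5, r=4 — retry
T0 LOAD — after: cnt=5, r=5 — load
T0 CAS — after: cnt=6, r=5 — ok
T3 LOAD — after: cnt=6, r=6 — load
T3 CAS — after: cnt=7, r=6 — ok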